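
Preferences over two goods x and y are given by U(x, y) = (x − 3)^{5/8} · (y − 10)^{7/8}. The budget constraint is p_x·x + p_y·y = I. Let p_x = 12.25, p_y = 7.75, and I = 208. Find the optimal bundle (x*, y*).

Let x' = x−3, y' = y−10. MRS = (5/7)·y'/x' = p_x/p_y.
Substituting into the budget: x* = 3 + 5/12·(I − 3·p_x − 10·p_y)/p_x, and y* = 10 + 7/12·(…)/p_y.
Discretionary income = 208 − 3·12.25 − 10·7.75 = 93.75; x* = 3 + 5/12·93.75/12.25 = 6.1888; y* = 10 + 7/12·93.75/7.75 = 17.0565.

x* = 6.1888, y* = 17.0565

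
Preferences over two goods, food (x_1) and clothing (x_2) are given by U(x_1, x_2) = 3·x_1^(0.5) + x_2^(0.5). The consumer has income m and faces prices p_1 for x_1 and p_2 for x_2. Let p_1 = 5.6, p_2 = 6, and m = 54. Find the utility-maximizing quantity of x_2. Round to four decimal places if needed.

x_2* = 0.8456

With the ratio pinned down, the budget gives x_1* = m/(p_1 + p_2·(x_2/x_1)) and x_2* = (x_2/x_1)·x_1*.
Numerically x_2/x_1 = 0.09679, so x_1* = 54/(5.6 + 6·0.09679) = 8.7368 and x_2* = 0.09679·8.7368 = 0.8456.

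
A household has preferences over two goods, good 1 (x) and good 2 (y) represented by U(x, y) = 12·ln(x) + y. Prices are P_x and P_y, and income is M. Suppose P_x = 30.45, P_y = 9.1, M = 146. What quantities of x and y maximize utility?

x* = 3.5862, y* = 4.044

Set MRS = P_x/P_y: (12/x)/1 = P_x/P_y.
So x*(P_x,P_y) = 12·P_y/P_x, independent of income; and y* = (M − 12·P_y)/P_y.
At the given prices: x* = 12·9.1/30.45 = 3.5862, and y* = 4.044.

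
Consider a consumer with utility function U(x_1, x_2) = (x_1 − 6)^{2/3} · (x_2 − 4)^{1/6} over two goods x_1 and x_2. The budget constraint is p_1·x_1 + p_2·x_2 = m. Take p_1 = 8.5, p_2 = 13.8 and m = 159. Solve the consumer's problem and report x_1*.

x_1* = 10.9694

MRS = 4·(x_2−4)/(x_1−6). Tangency with p_1/p_2 gives x_2−4 = (1/4)·(p_1/p_2)·(x_1−6).
After buying the subsistence bundle (6, 4), a share 0.8 of the remaining income goes to x_1: x_1* = 6 + 0.8·(m − 6p_1 − 4p_2)/p_1.
Discretionary income = 159 − 6·8.5 − 4·13.8 = 52.8; x_1* = 6 + 0.8·52.8/8.5 = 10.9694.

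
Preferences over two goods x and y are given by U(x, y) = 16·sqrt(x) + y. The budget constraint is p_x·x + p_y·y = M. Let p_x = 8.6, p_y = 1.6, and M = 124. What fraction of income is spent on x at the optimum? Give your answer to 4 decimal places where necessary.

share on x = 0.1536

MU_x = 8/√x, MU_y = 1. Tangency: 8/√x = p_x/p_y.
Thus x* = (8·p_y/p_x)² — independent of M — with the rest of income spent on y.
Plugging in: x* = (8·1.6/8.6)² = 2.2153, y* = 65.593.
Expenditure on x: 8.6·2.2153 = 19.0512; share = 0.1536.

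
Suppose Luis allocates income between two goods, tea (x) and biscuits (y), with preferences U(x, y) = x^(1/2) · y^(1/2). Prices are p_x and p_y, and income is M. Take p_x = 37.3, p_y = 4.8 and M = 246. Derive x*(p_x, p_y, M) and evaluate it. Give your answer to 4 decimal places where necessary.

x* = 3.2976

Demand: x*(p_x,p_y,M) = 0.5·M/p_x and y* = 0.5·M/p_y.
At p_x=37.3, p_y=4.8, M=246: x* = 0.5·246/37.3 = 3.2976.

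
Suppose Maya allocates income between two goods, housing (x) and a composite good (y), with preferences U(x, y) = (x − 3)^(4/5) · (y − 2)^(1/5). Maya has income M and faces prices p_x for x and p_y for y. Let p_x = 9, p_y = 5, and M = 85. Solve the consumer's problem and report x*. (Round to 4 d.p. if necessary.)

x* = 7.2667

After buying the subsistence bundle (3, 2), a share 0.8 of the remaining income goes to x: x* = 3 + 0.8·(M − 3p_x − 2p_y)/p_x.
Discretionary income = 85 − 3·9 − 2·5 = 48; x* = 3 + 0.8·48/9 = 7.2667.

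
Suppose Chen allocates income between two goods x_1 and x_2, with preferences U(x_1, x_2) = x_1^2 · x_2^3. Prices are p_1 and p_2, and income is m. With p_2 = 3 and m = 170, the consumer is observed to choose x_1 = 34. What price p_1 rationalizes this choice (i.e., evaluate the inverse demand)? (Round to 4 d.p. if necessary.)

p_1 = 2

Tangency: MRS = (2/3)·x_2/x_1 = p_1/p_2.
So 2·p_2·x_2 = 3·p_1·x_1; combined with the budget, a share 0.4 of income goes to x_1.
Demand: x_1*(p_1,p_2,m) = 0.4·m/p_1 and x_2* = 0.6·m/p_2.
Set x_1* = 34 in the demand function and solve for p_1: p_1 = 2.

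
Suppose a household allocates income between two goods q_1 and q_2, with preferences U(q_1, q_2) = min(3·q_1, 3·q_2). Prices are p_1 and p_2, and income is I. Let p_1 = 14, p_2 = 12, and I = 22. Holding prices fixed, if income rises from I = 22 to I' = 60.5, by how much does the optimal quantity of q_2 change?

Δq_2* = 1.4808

With perfect complements, no substitution: consume in ratio q_1:q_2 = 3:3.
Budget: p_1·q_1 + p_2·q_1 = I, so (3·p_1 + 3·p_2)·q_1 = 3·I.
Demand: q_1*(p_1,p_2,I) = 3·I/(3·p_1 + 3·p_2), q_2* = 3·I/(3·p_1 + 3·p_2).
Here 3·14 + 3·12 = 78, giving q_2* = 0.8462.
At I' = 60.5: q_2* = 2.3269. Change: 2.3269 − 0.8462 = 1.4808.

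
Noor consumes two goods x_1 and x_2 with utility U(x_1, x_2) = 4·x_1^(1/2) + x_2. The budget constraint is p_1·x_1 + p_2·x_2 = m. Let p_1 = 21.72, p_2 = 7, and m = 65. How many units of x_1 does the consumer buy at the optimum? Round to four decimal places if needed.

x_1* = 0.4155

Solve: √x_1 = 2·p_2/p_1, so x_1*(p_1,p_2) = (2·p_2/p_1)², and x_2* = (m − p_1·x_1*)/p_2.
Plugging in: x_1* = (2·7/21.72)² = 0.4155.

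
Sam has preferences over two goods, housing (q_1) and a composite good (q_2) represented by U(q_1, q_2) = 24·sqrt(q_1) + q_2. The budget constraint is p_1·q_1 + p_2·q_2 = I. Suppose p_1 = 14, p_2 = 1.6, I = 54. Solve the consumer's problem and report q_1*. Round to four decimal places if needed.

MU_q_1 = 12/√q_1, MU_q_2 = 1. Tangency: 12/√q_1 = p_1/p_2.
Solve: √q_1 = 12·p_2/p_1, so q_1*(p_1,p_2) = (12·p_2/p_1)², and q_2* = (I − p_1·q_1*)/p_2.
Plugging in: q_1* = (12·1.6/14)² = 1.8808.

q_1* = 1.8808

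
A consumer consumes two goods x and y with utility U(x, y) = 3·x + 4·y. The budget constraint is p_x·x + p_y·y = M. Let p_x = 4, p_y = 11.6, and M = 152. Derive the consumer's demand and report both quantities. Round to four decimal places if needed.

x* = 38, y* = 0

Perfect substitutes: compare marginal utility per dollar. 3/p_x vs 4/p_y → 0.75 vs 0.3448.
x gives more utility per dollar, so spend all income on x: x* = M/p_x, y* = 0.
Numerically: x* = 38, y* = 0.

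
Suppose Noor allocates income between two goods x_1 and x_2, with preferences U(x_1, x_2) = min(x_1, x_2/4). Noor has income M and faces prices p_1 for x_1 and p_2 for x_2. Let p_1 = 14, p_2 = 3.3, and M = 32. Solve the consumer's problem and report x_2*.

x_2* = 4.7059

Leontief preferences: the optimum is at the kink where x_1/1 = x_2/4, i.e. x_2 = 4·x_1.
Budget: p_1·x_1 + p_2·4·x_1 = M, so (p_1 + 4·p_2)·x_1 = M.
Demand: x_1*(p_1,p_2,M) = M/(p_1 + 4·p_2), x_2* = 4·M/(p_1 + 4·p_2).
Here 14 + 4·3.3 = 27.2, giving x_2* = 4.7059.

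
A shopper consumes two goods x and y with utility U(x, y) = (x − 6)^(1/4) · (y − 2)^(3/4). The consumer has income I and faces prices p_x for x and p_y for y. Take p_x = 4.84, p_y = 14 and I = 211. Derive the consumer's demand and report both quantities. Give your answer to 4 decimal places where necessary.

x* = 13.9525, y* = 10.2479

Let x' = x−6, y' = y−2. MRS = (1/3)·y'/x' = p_x/p_y.
After buying the subsistence bundle (6, 2), a share 0.25 of the remaining income goes to x: x* = 6 + 0.25·(I − 6p_x − 2p_y)/p_x.
Discretionary income = 211 − 6·4.84 − 2·14 = 153.96; x* = 6 + 0.25·153.96/4.84 = 13.9525; y* = 2 + 0.75·153.96/14 = 10.2479.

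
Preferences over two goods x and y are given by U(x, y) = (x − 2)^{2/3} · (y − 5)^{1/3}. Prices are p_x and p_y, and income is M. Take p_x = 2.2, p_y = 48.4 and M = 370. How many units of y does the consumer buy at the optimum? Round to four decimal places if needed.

y* = 5.8512

This is Cobb-Douglas in (x−2, y−5): tangency gives 2/3·p_y·(y−5) = 1/3·p_x·(x−2).
After buying the subsistence bundle (2, 5), a share 2/3 of the remaining income goes to x: x* = 2 + 2/3·(M − 2p_x − 5p_y)/p_x.
Discretionary income = 370 − 2·2.2 − 5·48.4 = 123.6; y* = 5 + 1/3·123.6/48.4 = 5.8512.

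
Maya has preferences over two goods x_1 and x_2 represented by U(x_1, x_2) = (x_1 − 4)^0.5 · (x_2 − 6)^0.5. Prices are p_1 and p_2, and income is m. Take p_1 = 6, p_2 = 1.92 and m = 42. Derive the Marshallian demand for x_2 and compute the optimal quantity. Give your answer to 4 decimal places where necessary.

MRS = (x_2−6)/(x_1−4). Tangency with p_1/p_2 gives x_2−6 = (p_1/p_2)·(x_1−4).
Substituting into the budget: x_1* = 4 + 0.5·(m − 4·p_1 − 6·p_2)/p_1, and x_2* = 6 + 0.5·(…)/p_2.
Discretionary income = 42 − 4·6 − 6·1.92 = 6.48; x_2* = 6 + 0.5·6.48/1.92 = 7.6875.

x_2* = 7.6875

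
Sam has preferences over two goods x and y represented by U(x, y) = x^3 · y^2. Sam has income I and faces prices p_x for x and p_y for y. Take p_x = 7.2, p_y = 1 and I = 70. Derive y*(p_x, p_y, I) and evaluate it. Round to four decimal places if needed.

y* = 28

Tangency: MRS = (3/2)·y/x = p_x/p_y.
Rearranging, p_y·y = (2/3)·p_x·x. Substituting into the budget gives p_x·x·(1 + (2/3)) = I.
Demand: x*(p_x,p_y,I) = 0.6·I/p_x and y* = 0.4·I/p_y.
At p_x=7.2, p_y=1, I=70: y* = 0.4·70/1 = 28.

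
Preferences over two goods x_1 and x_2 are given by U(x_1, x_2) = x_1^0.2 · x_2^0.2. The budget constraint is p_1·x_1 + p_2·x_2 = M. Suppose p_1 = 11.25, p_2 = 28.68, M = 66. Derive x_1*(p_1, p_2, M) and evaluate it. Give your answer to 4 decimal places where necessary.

x_1* = 2.9333

MU_x_1/MU_x_2 = (0.2·x_2)/(0.2·x_1); tangency sets this equal to p_1/p_2.
Rearranging, p_2·x_2 = p_1·x_1. Substituting into the budget gives p_1·x_1·(1 + 1) = M.
Demand: x_1*(p_1,p_2,M) = 0.5·M/p_1 and x_2* = 0.5·M/p_2.
At p_1=11.25, p_2=28.68, M=66: x_1* = 0.5·66/11.25 = 2.9333.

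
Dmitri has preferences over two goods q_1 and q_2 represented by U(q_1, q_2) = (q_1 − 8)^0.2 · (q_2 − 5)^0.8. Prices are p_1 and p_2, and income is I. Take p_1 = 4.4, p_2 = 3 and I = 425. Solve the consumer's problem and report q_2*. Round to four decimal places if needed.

q_2* = 104.9467

This is Cobb-Douglas in (q_1−8, q_2−5): tangency gives 0.2·p_2·(q_2−5) = 0.8·p_1·(q_1−8).
After buying the subsistence bundle (8, 5), a share 0.2 of the remaining income goes to q_1: q_1* = 8 + 0.2·(I − 8p_1 − 5p_2)/p_1.
Discretionary income = 425 − 8·4.4 − 5·3 = 374.8; q_2* = 5 + 0.8·374.8/3 = 104.9467.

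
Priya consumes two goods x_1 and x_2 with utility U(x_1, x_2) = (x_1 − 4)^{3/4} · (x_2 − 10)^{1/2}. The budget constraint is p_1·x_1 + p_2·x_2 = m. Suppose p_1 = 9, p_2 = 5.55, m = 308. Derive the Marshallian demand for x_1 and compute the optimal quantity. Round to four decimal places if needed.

x_1* = 18.4333

Let x_1' = x_1−4, x_2' = x_2−10. MRS = (3/2)·x_2'/x_1' = p_1/p_2.
After buying the subsistence bundle (4, 10), a share 0.6 of the remaining income goes to x_1: x_1* = 4 + 0.6·(m − 4p_1 − 10p_2)/p_1.
Discretionary income = 308 − 4·9 − 10·5.55 = 216.5; x_1* = 4 + 0.6·216.5/9 = 18.4333.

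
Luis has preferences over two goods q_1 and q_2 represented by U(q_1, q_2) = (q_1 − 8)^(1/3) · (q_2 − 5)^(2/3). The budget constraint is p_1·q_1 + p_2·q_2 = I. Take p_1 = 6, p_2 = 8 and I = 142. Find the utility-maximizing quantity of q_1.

MRS = (1/2)·(q_2−5)/(q_1−8). Tangency with p_1/p_2 gives q_2−5 = 2·(p_1/p_2)·(q_1−8).
Substituting into the budget: q_1* = 8 + 1/3·(I − 8·p_1 − 5·p_2)/p_1, and q_2* = 5 + 2/3·(…)/p_2.
Discretionary income = 142 − 8·6 − 5·8 = 54; q_1* = 8 + 1/3·54/6 = 11.

q_1* = 11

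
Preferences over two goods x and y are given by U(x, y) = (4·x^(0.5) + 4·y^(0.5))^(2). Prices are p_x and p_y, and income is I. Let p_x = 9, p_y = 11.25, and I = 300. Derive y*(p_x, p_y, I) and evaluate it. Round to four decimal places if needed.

From the CES first-order condition, (y/x)^(0.5) = p_x/p_y.
Solve for the ratio: y/x = [p_x/p_y]^(2).
With the ratio pinned down, the budget gives x* = I/(p_x + p_y·(y/x)) and y* = (y/x)·x*.
Numerically y/x = 0.64, so x* = 300/(9 + 11.25·0.64) = 18.5185 and y* = 0.64·18.5185 = 11.8519.

y* = 11.8519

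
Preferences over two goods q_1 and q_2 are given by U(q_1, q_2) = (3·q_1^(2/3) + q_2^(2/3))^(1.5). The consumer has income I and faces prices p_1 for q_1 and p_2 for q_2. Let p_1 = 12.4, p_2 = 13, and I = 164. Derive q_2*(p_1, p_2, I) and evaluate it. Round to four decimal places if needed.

q_2* = 0.4112

From the CES first-order condition, 3·(q_2/q_1)^(1/3) = p_1/p_2.
Hence q_2/q_1 = ((1/3)·p_1/p_2)^(1/(1/3)), i.e. raised to the 3 power.
Substitute q_2 = (q_2/q_1)·q_1 into the budget: q_1* = I/(p_1 + p_2·(q_2/q_1)).
Numerically q_2/q_1 = 0.032142, so q_1* = 164/(12.4 + 13·0.032142) = 12.7947 and q_2* = 0.032142·12.7947 = 0.4112.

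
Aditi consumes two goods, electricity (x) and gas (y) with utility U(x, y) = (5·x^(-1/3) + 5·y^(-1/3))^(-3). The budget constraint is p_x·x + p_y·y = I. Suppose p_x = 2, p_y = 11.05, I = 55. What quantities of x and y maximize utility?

MU_x ∝ 5·x^(-4/3), MU_y ∝ 5·y^(-4/3), so MRS = (y/x)^(4/3) = p_x/p_y.
Solve for the ratio: y/x = [p_x/p_y]^(0.75).
With the ratio pinned down, the budget gives x* = I/(p_x + p_y·(y/x)) and y* = (y/x)·x*.
Numerically y/x = 0.277492, so x* = 55/(2 + 11.05·0.277492) = 10.8561 and y* = 0.277492·10.8561 = 3.0125.

x* = 10.8561, y* = 3.0125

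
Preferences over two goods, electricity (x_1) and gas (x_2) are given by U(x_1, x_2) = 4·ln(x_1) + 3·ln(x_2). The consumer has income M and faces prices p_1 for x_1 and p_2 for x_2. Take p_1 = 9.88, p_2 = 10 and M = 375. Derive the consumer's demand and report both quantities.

x_1* = 21.6888, x_2* = 16.0714

MU_x_1/MU_x_2 = (4·x_2)/(3·x_1); tangency sets this equal to p_1/p_2.
Rearranging, p_2·x_2 = (3/4)·p_1·x_1. Substituting into the budget gives p_1·x_1·(1 + (3/4)) = M.
Demand: x_1*(p_1,p_2,M) = 4/7·M/p_1 and x_2* = 3/7·M/p_2.
At p_1=9.88, p_2=10, M=375: x_1* = 4/7·375/9.88 = 21.6888, x_2* = 16.0714.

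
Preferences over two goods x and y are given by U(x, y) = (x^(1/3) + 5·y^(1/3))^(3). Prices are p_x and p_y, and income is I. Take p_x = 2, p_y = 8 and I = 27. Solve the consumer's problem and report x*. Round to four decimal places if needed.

x* = 2.0485

From the CES first-order condition, (1/5)·(y/x)^(2/3) = p_x/p_y.
Solve for the ratio: y/x = [5·p_x/p_y]^(1.5).
Substitute y = (y/x)·x into the budget: x* = I/(p_x + p_y·(y/x)).
Numerically y/x = 1.397542, so x* = 27/(2 + 8·1.397542) = 2.0485.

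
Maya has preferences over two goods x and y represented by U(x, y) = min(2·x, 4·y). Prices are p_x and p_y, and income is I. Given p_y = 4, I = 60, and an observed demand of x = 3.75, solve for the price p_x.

p_x = 14

Leontief preferences: the optimum is at the kink where x/4 = y/2, i.e. y = (1/2)·x.
Budget: p_x·x + p_y·(1/2)·x = I, so (4·p_x + 2·p_y)·x = 4·I.
Demand: x*(p_x,p_y,I) = 4·I/(4·p_x + 2·p_y), y* = 2·I/(4·p_x + 2·p_y).
Set x* = 3.75 in the demand function and solve for p_x: p_x = 14.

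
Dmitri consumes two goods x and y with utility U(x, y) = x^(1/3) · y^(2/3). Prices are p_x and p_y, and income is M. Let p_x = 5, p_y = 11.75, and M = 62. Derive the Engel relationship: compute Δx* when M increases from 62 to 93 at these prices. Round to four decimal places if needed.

Δx* = 2.0667

Tangency: MRS = (1/2)·y/x = p_x/p_y.
Rearranging, p_y·y = 2·p_x·x. Substituting into the budget gives p_x·x·(1 + 2) = M.
Demand: x*(p_x,p_y,M) = 1/3·M/p_x and y* = 2/3·M/p_y.
At p_x=5, p_y=11.75, M=62: x* = 1/3·62/5 = 4.1333.
At M' = 93: x* = 6.2. Change: 6.2 − 4.1333 = 2.0667.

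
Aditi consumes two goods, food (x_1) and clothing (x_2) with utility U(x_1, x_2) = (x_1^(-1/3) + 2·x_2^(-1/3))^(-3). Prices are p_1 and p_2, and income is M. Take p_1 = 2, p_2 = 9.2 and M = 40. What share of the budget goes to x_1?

From the CES first-order condition, (1/2)·(x_2/x_1)^(4/3) = p_1/p_2.
Solve for the ratio: x_2/x_1 = [2·p_1/p_2]^(0.75).
Substitute x_2 = (x_2/x_1)·x_1 into the budget: x_1* = M/(p_1 + p_2·(x_2/x_1)).
Numerically x_2/x_1 = 0.535432, so x_1* = 40/(2 + 9.2·0.535432) = 5.7754 and x_2* = 0.535432·5.7754 = 3.0923.
Expenditure on x_1: 2·5.7754 = 11.5507; share = 0.2888.

share on x_1 = 0.2888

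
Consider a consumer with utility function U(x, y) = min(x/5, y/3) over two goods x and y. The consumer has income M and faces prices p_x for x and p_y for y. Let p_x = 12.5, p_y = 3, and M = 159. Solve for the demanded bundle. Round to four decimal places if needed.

With perfect complements, no substitution: consume in ratio x:y = 5:3.
Budget: p_x·x + p_y·(3/5)·x = M, so (5·p_x + 3·p_y)·x = 5·M.
Demand: x*(p_x,p_y,M) = 5·M/(5·p_x + 3·p_y), y* = 3·M/(5·p_x + 3·p_y).
Here 5·12.5 + 3·3 = 71.5, giving x* = 11.1189 and y* = 6.6713.

x* = 11.1189, y* = 6.6713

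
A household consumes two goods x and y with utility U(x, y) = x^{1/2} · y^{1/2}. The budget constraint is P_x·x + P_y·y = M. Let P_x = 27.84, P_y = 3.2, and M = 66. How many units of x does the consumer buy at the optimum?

Demand: x*(P_x,P_y,M) = 0.5·M/P_x and y* = 0.5·M/P_y.
At P_x=27.84, P_y=3.2, M=66: x* = 0.5·66/27.84 = 1.1853.

x* = 1.1853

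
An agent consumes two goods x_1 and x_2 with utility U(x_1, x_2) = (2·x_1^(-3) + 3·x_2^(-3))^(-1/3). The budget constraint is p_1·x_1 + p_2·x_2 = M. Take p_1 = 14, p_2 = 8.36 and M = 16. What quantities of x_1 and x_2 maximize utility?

x_1* = 0.6524, x_2* = 0.8213

Substitute x_2 = (x_2/x_1)·x_1 into the budget: x_1* = M/(p_1 + p_2·(x_2/x_1)).
Numerically x_2/x_1 = 1.258935, so x_1* = 16/(14 + 8.36·1.258935) = 0.6524 and x_2* = 1.258935·0.6524 = 0.8213.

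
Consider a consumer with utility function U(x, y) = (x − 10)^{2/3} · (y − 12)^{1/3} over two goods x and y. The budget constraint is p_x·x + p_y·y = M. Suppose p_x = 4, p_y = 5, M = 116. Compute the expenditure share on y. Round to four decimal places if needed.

MRS = 2·(y−12)/(x−10). Tangency with p_x/p_y gives y−12 = (1/2)·(p_x/p_y)·(x−10).
After buying the subsistence bundle (10, 12), a share 2/3 of the remaining income goes to x: x* = 10 + 2/3·(M − 10p_x − 12p_y)/p_x.
Discretionary income = 116 − 10·4 − 12·5 = 16; x* = 10 + 2/3·16/4 = 12.6667; y* = 12 + 1/3·16/5 = 13.0667.
Expenditure on y: 5·13.0667 = 65.3333; share = 0.5632.

share on y = 0.5632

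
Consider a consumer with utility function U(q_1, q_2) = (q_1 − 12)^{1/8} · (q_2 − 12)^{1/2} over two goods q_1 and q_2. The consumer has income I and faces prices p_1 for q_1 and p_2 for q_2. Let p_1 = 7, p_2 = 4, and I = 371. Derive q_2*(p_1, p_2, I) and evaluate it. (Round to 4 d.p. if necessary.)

Let q_1' = q_1−12, q_2' = q_2−12. MRS = (1/4)·q_2'/q_1' = p_1/p_2.
After buying the subsistence bundle (12, 12), a share 0.2 of the remaining income goes to q_1: q_1* = 12 + 0.2·(I − 12p_1 − 12p_2)/p_1.
Discretionary income = 371 − 12·7 − 12·4 = 239; q_2* = 12 + 0.8·239/4 = 59.8.

q_2* = 59.8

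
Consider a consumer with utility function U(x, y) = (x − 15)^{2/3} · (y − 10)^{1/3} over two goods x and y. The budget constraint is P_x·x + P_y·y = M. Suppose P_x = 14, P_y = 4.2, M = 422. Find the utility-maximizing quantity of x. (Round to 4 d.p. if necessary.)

x* = 23.0952

MRS = 2·(y−10)/(x−15). Tangency with P_x/P_y gives y−10 = (1/2)·(P_x/P_y)·(x−15).
Substituting into the budget: x* = 15 + 2/3·(M − 15·P_x − 10·P_y)/P_x, and y* = 10 + 1/3·(…)/P_y.
Discretionary income = 422 − 15·14 − 10·4.2 = 170; x* = 15 + 2/3·170/14 = 23.0952.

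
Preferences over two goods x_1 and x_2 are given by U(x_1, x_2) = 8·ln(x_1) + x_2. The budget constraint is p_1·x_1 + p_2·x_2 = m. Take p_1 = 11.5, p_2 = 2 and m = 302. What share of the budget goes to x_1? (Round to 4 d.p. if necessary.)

share on x_1 = 0.053

So x_1*(p_1,p_2) = 8·p_2/p_1, independent of income; and x_2* = (m − 8·p_2)/p_2.
At the given prices: x_1* = 8·2/11.5 = 1.3913, and x_2* = 143.
Expenditure on x_1: 11.5·1.3913 = 16; share = 0.053.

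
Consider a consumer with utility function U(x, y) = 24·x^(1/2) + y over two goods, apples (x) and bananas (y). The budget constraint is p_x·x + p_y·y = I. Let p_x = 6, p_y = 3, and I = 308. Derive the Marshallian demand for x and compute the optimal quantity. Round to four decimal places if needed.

Set MRS = p_x/p_y: 12·x^(−1/2) = p_x/p_y.
Thus x* = (12·p_y/p_x)² — independent of I — with the rest of income spent on y.
Plugging in: x* = (12·3/6)² = 36.

x* = 36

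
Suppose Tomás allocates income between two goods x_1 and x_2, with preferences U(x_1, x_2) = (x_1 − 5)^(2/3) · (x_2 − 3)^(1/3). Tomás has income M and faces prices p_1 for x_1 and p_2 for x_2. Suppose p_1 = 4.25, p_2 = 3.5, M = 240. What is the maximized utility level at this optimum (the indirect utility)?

V = 27.661

This is Cobb-Douglas in (x_1−5, x_2−3): tangency gives 2/3·p_2·(x_2−3) = 1/3·p_1·(x_1−5).
Substituting into the budget: x_1* = 5 + 2/3·(M − 5·p_1 − 3·p_2)/p_1, and x_2* = 3 + 1/3·(…)/p_2.
Discretionary income = 240 − 5·4.25 − 3·3.5 = 208.25; x_1* = 5 + 2/3·208.25/4.25 = 37.6667; x_2* = 3 + 1/3·208.25/3.5 = 22.8333.
Utility at the optimum: U(37.6667, 22.8333) = 27.661.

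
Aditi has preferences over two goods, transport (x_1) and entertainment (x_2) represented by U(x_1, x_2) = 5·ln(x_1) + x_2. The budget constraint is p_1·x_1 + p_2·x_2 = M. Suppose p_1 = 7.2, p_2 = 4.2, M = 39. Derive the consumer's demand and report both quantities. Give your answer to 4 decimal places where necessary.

x_1* = 2.9167, x_2* = 4.2857

Set MRS = p_1/p_2: (5/x_1)/1 = p_1/p_2.
So x_1*(p_1,p_2) = 5·p_2/p_1, independent of income; and x_2* = (M − 5·p_2)/p_2.
At the given prices: x_1* = 5·4.2/7.2 = 2.9167, and x_2* = 4.2857.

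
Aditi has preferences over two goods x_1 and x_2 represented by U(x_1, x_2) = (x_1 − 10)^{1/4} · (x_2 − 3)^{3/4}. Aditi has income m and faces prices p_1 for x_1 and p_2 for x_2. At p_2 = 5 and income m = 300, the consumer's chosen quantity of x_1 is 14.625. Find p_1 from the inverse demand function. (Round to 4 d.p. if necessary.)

MRS = (1/3)·(x_2−3)/(x_1−10). Tangency with p_1/p_2 gives x_2−3 = 3·(p_1/p_2)·(x_1−10).
Substituting into the budget: x_1* = 10 + 0.25·(m − 10·p_1 − 3·p_2)/p_1, and x_2* = 3 + 0.75·(…)/p_2.
Set x_1* = 14.625 in the demand function and solve for p_1: p_1 = 10.

p_1 = 10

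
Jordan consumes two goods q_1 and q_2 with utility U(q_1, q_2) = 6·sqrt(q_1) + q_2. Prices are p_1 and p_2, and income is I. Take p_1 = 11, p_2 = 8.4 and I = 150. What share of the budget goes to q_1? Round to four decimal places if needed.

MU_q_1 = 3/√q_1, MU_q_2 = 1. Tangency: 3/√q_1 = p_1/p_2.
Solve: √q_1 = 3·p_2/p_1, so q_1*(p_1,p_2) = (3·p_2/p_1)², and q_2* = (I − p_1·q_1*)/p_2.
Plugging in: q_1* = (3·8.4/11)² = 5.2483, q_2* = 10.9844.
Expenditure on q_1: 11·5.2483 = 57.7309; share = 0.3849.

share on q_1 = 0.3849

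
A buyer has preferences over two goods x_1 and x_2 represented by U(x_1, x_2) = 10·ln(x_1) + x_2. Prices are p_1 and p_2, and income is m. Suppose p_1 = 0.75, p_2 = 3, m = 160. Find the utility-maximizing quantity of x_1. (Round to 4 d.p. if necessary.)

Set MRS = p_1/p_2: (10/x_1)/1 = p_1/p_2.
So x_1*(p_1,p_2) = 10·p_2/p_1, independent of income; and x_2* = (m − 10·p_2)/p_2.
At the given prices: x_1* = 10·3/0.75 = 40.

x_1* = 40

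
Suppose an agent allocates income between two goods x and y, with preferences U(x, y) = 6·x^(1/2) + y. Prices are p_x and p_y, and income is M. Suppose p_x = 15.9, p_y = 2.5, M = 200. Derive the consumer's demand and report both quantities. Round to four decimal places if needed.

x* = 0.2225, y* = 78.5849

Solve: √x = 3·p_y/p_x, so x*(p_x,p_y) = (3·p_y/p_x)², and y* = (M − p_x·x*)/p_y.
Plugging in: x* = (3·2.5/15.9)² = 0.2225, y* = 78.5849.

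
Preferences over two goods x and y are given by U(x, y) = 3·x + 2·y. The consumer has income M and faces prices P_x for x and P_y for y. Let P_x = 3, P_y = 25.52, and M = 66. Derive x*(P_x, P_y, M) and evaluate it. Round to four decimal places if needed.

x* = 22

Linear utility — the consumer picks whichever good has higher MU/price: 3/3 = 1 vs 2/25.52 = 0.0784.
x gives more utility per dollar, so spend all income on x: x* = M/P_x, y* = 0.
Numerically: x* = 22, y* = 0.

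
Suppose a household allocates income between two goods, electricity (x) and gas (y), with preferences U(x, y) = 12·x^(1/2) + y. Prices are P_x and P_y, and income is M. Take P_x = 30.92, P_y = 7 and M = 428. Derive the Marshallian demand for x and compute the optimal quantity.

MU_x = 6/√x, MU_y = 1. Tangency: 6/√x = P_x/P_y.
Thus x* = (6·P_y/P_x)² — independent of M — with the rest of income spent on y.
Plugging in: x* = (6·7/30.92)² = 1.8451.

x* = 1.8451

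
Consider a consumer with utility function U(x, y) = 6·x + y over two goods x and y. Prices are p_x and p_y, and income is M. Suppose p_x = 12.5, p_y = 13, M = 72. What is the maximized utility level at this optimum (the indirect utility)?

Linear utility — the consumer picks whichever good has higher MU/price: 6/12.5 = 0.48 vs 1/13 = 0.0769.
x gives more utility per dollar, so spend all income on x: x* = M/p_x, y* = 0.
Numerically: x* = 5.76, y* = 0.
Utility at the optimum: U(5.76, 0) = 34.56.

V = 34.56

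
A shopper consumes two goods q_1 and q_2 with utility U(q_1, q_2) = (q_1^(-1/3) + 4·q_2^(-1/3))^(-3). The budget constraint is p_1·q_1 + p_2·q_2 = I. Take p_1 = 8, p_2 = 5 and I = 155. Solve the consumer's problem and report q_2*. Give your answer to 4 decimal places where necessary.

From the CES first-order condition, (1/4)·(q_2/q_1)^(4/3) = p_1/p_2.
Solve for the ratio: q_2/q_1 = [4·p_1/p_2]^(0.75).
With the ratio pinned down, the budget gives q_1* = I/(p_1 + p_2·(q_2/q_1)) and q_2* = (q_2/q_1)·q_1*.
Numerically q_2/q_1 = 4.023787, so q_1* = 155/(8 + 5·4.023787) = 5.5123 and q_2* = 4.023787·5.5123 = 22.1803.

q_2* = 22.1803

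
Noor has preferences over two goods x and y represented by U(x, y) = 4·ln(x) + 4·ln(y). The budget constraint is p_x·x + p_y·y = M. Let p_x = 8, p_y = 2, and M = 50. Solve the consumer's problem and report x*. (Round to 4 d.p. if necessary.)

x* = 3.125

Tangency: MRS = y/x = p_x/p_y.
Rearranging, p_y·y = p_x·x. Substituting into the budget gives p_x·x·(1 + 1) = M.
Demand: x*(p_x,p_y,M) = 0.5·M/p_x and y* = 0.5·M/p_y.
At p_x=8, p_y=2, M=50: x* = 0.5·50/8 = 3.125.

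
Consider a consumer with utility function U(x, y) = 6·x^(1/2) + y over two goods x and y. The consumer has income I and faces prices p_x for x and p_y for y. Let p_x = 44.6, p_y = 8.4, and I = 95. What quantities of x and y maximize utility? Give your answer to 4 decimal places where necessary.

Set MRS = p_x/p_y: 3·x^(−1/2) = p_x/p_y.
Thus x* = (3·p_y/p_x)² — independent of I — with the rest of income spent on y.
Plugging in: x* = (3·8.4/44.6)² = 0.3193, y* = 9.6145.

x* = 0.3193, y* = 9.6145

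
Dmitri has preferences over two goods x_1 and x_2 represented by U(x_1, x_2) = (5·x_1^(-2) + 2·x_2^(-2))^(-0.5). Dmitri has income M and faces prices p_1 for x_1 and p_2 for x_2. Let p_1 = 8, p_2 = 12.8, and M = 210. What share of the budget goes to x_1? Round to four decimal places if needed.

share on x_1 = 0.498

From the CES first-order condition, (5/2)·(x_2/x_1)^(3) = p_1/p_2.
Hence x_2/x_1 = ((2/5)·p_1/p_2)^(1/(3)), i.e. raised to the 1/3 power.
With the ratio pinned down, the budget gives x_1* = M/(p_1 + p_2·(x_2/x_1)) and x_2* = (x_2/x_1)·x_1*.
Numerically x_2/x_1 = 0.629961, so x_1* = 210/(8 + 12.8·0.629961) = 13.0731 and x_2* = 0.629961·13.0731 = 8.2355.
Expenditure on x_1: 8·13.0731 = 104.585; share = 0.498.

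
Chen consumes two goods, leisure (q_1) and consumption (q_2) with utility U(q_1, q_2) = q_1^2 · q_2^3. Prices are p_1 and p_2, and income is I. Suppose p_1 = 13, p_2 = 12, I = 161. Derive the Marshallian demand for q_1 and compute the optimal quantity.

At p_1=13, p_2=12, I=161: q_1* = 0.4·161/13 = 4.9538.

q_1* = 4.9538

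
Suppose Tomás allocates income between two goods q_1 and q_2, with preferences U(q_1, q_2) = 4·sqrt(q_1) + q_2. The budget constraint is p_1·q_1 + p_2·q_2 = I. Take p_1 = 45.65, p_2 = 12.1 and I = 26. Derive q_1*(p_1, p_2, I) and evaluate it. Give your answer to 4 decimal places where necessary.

q_1* = 0.281

MU_q_1 = 2/√q_1, MU_q_2 = 1. Tangency: 2/√q_1 = p_1/p_2.
Solve: √q_1 = 2·p_2/p_1, so q_1*(p_1,p_2) = (2·p_2/p_1)², and q_2* = (I − p_1·q_1*)/p_2.
Plugging in: q_1* = (2·12.1/45.65)² = 0.281.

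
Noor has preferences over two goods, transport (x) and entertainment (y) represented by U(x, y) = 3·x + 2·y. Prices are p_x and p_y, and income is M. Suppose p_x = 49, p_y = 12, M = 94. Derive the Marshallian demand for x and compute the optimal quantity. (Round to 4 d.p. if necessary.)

Perfect substitutes: compare marginal utility per dollar. 3/p_x vs 2/p_y → 0.0612 vs 0.1667.
y gives more utility per dollar, so spend all income on y: y* = M/p_y, x* = 0.
Numerically: x* = 0, y* = 7.8333.

x* = 0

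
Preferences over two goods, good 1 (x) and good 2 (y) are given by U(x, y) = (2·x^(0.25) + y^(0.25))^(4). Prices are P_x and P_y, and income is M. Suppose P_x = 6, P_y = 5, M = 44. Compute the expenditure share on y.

share on y = 0.2966

From the CES first-order condition, 2·(y/x)^(0.75) = P_x/P_y.
Hence y/x = ((1/2)·P_x/P_y)^(1/(0.75)), i.e. raised to the 4/3 power.
With the ratio pinned down, the budget gives x* = M/(P_x + P_y·(y/x)) and y* = (y/x)·x*.
Numerically y/x = 0.50606, so x* = 44/(6 + 5·0.50606) = 5.1581 and y* = 0.50606·5.1581 = 2.6103.
Expenditure on y: 5·2.6103 = 13.0515; share = 0.2966.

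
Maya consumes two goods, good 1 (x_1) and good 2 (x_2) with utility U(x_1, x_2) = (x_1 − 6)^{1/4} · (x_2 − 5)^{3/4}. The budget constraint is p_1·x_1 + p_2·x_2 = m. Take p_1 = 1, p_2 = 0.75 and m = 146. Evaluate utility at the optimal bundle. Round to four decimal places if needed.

Discretionary income = 146 − 6·1 − 5·0.75 = 136.25; x_1* = 6 + 0.25·136.25/1 = 40.0625; x_2* = 5 + 0.75·136.25/0.75 = 141.25.
Utility at the optimum: U(40.0625, 141.25) = 96.3433.

V = 96.3433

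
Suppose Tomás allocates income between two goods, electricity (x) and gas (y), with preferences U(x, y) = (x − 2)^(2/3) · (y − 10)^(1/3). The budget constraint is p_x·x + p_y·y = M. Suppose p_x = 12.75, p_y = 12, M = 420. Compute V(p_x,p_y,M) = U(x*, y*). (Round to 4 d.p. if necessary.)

V = 11.6245

Let x' = x−2, y' = y−10. MRS = 2·y'/x' = p_x/p_y.
Substituting into the budget: x* = 2 + 2/3·(M − 2·p_x − 10·p_y)/p_x, and y* = 10 + 1/3·(…)/p_y.
Discretionary income = 420 − 2·12.75 − 10·12 = 274.5; x* = 2 + 2/3·274.5/12.75 = 16.3529; y* = 10 + 1/3·274.5/12 = 17.625.
Utility at the optimum: U(16.3529, 17.625) = 11.6245.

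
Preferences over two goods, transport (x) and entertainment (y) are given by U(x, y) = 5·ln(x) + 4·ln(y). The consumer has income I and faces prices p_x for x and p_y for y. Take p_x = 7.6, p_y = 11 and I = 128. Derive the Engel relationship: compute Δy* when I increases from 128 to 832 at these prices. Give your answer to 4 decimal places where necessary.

The MRS is (5/4)·y/x. Set MRS = p_x/p_y.
So 5·p_y·y = 4·p_x·x; combined with the budget, a share 5/9 of income goes to x.
Demand: x*(p_x,p_y,I) = 5/9·I/p_x and y* = 4/9·I/p_y.
At p_x=7.6, p_y=11, I=128: y* = 4/9·128/11 = 5.1717.
At I' = 832: y* = 33.6162. Change: 33.6162 − 5.1717 = 28.4444.

Δy* = 28.4444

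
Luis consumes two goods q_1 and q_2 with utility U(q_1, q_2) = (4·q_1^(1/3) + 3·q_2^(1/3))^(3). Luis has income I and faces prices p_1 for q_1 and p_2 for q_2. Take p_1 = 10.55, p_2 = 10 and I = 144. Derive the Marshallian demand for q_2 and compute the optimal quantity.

MU_q_1 ∝ 4·q_1^(-2/3), MU_q_2 ∝ 3·q_2^(-2/3), so MRS = (4/3)·(q_2/q_1)^(2/3) = p_1/p_2.
Hence q_2/q_1 = ((3/4)·p_1/p_2)^(1/(2/3)), i.e. raised to the 1.5 power.
With the ratio pinned down, the budget gives q_1* = I/(p_1 + p_2·(q_2/q_1)) and q_2* = (q_2/q_1)·q_1*.
Numerically q_2/q_1 = 0.703835, so q_1* = 144/(10.55 + 10·0.703835) = 8.1872 and q_2* = 0.703835·8.1872 = 5.7625.

q_2* = 5.7625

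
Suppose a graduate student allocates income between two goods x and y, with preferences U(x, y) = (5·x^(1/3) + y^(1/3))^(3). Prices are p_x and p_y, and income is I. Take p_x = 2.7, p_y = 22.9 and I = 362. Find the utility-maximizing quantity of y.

From the CES first-order condition, 5·(y/x)^(2/3) = p_x/p_y.
Solve for the ratio: y/x = [(1/5)·p_x/p_y]^(1.5).
Substitute y = (y/x)·x into the budget: x* = I/(p_x + p_y·(y/x)).
Numerically y/x = 0.003621, so x* = 362/(2.7 + 22.9·0.003621) = 130.0791 and y* = 0.003621·130.0791 = 0.471.

y* = 0.471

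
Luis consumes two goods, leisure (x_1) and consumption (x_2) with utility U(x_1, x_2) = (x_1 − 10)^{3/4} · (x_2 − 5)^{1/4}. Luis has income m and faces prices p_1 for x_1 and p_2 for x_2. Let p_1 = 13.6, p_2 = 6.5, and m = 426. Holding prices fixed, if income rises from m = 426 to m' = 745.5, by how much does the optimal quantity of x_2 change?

Δx_2* = 12.2885

Let x_1' = x_1−10, x_2' = x_2−5. MRS = 3·x_2'/x_1' = p_1/p_2.
After buying the subsistence bundle (10, 5), a share 0.75 of the remaining income goes to x_1: x_1* = 10 + 0.75·(m − 10p_1 − 5p_2)/p_1.
Discretionary income = 426 − 10·13.6 − 5·6.5 = 257.5; x_2* = 5 + 0.25·257.5/6.5 = 14.9038.
At m' = 745.5: x_2* = 27.1923. Change: 27.1923 − 14.9038 = 12.2885.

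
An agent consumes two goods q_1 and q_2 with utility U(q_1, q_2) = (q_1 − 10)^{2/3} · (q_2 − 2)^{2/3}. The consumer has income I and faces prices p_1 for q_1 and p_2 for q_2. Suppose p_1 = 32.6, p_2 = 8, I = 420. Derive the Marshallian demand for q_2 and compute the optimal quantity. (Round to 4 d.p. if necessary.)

q_2* = 6.875

After buying the subsistence bundle (10, 2), a share 0.5 of the remaining income goes to q_1: q_1* = 10 + 0.5·(I − 10p_1 − 2p_2)/p_1.
Discretionary income = 420 − 10·32.6 − 2·8 = 78; q_2* = 2 + 0.5·78/8 = 6.875.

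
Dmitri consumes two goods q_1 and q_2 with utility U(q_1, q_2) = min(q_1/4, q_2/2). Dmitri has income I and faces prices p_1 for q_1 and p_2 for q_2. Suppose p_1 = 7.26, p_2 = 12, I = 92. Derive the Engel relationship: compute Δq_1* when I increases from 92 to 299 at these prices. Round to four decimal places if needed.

Δq_1* = 15.6109

Leontief preferences: the optimum is at the kink where q_1/4 = q_2/2, i.e. q_2 = (1/2)·q_1.
Budget: p_1·q_1 + p_2·(1/2)·q_1 = I, so (4·p_1 + 2·p_2)·q_1 = 4·I.
Demand: q_1*(p_1,p_2,I) = 4·I/(4·p_1 + 2·p_2), q_2* = 2·I/(4·p_1 + 2·p_2).
Here 4·7.26 + 2·12 = 53.04, giving q_1* = 6.9382.
At I' = 299: q_1* = 22.549. Change: 22.549 − 6.9382 = 15.6109.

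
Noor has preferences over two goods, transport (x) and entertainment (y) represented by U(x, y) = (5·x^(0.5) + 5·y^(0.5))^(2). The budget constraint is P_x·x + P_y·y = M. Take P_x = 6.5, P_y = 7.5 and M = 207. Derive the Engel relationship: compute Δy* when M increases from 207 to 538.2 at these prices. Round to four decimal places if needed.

Δy* = 20.5029

MRS = MU_x/MU_y = (y/x)^(0.5). Set equal to P_x/P_y.
Hence y/x = (P_x/P_y)^(1/(0.5)), i.e. raised to the 2 power.
Substitute y = (y/x)·x into the budget: x* = M/(P_x + P_y·(y/x)).
Numerically y/x = 0.751111, so x* = 207/(6.5 + 7.5·0.751111) = 17.0604 and y* = 0.751111·17.0604 = 12.8143.
At M' = 538.2: y* = 33.3171. Change: 33.3171 − 12.8143 = 20.5029.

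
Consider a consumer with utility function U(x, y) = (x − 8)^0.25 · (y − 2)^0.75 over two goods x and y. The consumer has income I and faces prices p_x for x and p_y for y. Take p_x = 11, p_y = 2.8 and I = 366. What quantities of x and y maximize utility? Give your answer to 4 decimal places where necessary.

This is Cobb-Douglas in (x−8, y−2): tangency gives 0.25·p_y·(y−2) = 0.75·p_x·(x−8).
After buying the subsistence bundle (8, 2), a share 0.25 of the remaining income goes to x: x* = 8 + 0.25·(I − 8p_x − 2p_y)/p_x.
Discretionary income = 366 − 8·11 − 2·2.8 = 272.4; x* = 8 + 0.25·272.4/11 = 14.1909; y* = 2 + 0.75·272.4/2.8 = 74.9643.

x* = 14.1909, y* = 74.9643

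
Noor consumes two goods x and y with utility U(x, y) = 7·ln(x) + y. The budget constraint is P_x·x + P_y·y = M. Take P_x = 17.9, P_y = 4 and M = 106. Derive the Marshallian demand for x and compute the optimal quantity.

MU_x = 7/x, MU_y = 1. Tangency: 7/x = P_x/P_y.
So x*(P_x,P_y) = 7·P_y/P_x, independent of income; and y* = (M − 7·P_y)/P_y.
At the given prices: x* = 7·4/17.9 = 1.5642.

x* = 1.5642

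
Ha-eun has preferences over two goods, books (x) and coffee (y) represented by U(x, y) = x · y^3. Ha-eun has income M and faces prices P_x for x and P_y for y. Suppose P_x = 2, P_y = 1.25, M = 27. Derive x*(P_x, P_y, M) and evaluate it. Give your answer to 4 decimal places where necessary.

Demand: x*(P_x,P_y,M) = 0.25·M/P_x and y* = 0.75·M/P_y.
At P_x=2, P_y=1.25, M=27: x* = 0.25·27/2 = 3.375.

x* = 3.375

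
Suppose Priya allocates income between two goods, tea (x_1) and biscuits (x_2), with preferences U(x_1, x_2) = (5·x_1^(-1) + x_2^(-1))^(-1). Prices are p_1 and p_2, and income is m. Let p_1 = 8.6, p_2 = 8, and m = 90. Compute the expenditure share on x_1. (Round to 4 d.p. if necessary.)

MRS = MU_x_1/MU_x_2 = 5·(x_2/x_1)^(2). Set equal to p_1/p_2.
Hence x_2/x_1 = ((1/5)·p_1/p_2)^(1/(2)), i.e. raised to the 0.5 power.
With the ratio pinned down, the budget gives x_1* = m/(p_1 + p_2·(x_2/x_1)) and x_2* = (x_2/x_1)·x_1*.
Numerically x_2/x_1 = 0.463681, so x_1* = 90/(8.6 + 8·0.463681) = 7.3115 and x_2* = 0.463681·7.3115 = 3.3902.
Expenditure on x_1: 8.6·7.3115 = 62.8785; share = 0.6987.

share on x_1 = 0.6987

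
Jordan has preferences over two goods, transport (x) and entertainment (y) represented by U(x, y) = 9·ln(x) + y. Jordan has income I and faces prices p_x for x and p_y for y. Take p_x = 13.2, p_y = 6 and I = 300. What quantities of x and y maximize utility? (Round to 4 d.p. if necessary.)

x* = 4.0909, y* = 41

Set MRS = p_x/p_y: (9/x)/1 = p_x/p_y.
So x*(p_x,p_y) = 9·p_y/p_x, independent of income; and y* = (I − 9·p_y)/p_y.
At the given prices: x* = 9·6/13.2 = 4.0909, and y* = 41.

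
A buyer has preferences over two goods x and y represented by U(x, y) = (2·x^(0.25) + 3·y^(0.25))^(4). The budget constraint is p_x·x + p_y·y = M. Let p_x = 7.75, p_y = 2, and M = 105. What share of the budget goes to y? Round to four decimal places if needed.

share on y = 0.7295

MU_x ∝ 2·x^(-0.75), MU_y ∝ 3·y^(-0.75), so MRS = (2/3)·(y/x)^(0.75) = p_x/p_y.
Solve for the ratio: y/x = [(3/2)·p_x/p_y]^(4/3).
Substitute y = (y/x)·x into the budget: x* = M/(p_x + p_y·(y/x)).
Numerically y/x = 10.450826, so x* = 105/(7.75 + 2·10.450826) = 3.6647 and y* = 10.450826·3.6647 = 38.2992.
Expenditure on y: 2·38.2992 = 76.5985; share = 0.7295.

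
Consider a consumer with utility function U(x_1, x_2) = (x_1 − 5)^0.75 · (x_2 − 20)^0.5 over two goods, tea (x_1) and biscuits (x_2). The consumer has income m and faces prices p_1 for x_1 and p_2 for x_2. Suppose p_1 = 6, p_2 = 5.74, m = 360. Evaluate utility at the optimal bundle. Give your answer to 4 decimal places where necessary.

V = 38.6925

This is Cobb-Douglas in (x_1−5, x_2−20): tangency gives 0.75·p_2·(x_2−20) = 0.5·p_1·(x_1−5).
Substituting into the budget: x_1* = 5 + 0.6·(m − 5·p_1 − 20·p_2)/p_1, and x_2* = 20 + 0.4·(…)/p_2.
Discretionary income = 360 − 5·6 − 20·5.74 = 215.2; x_1* = 5 + 0.6·215.2/6 = 26.52; x_2* = 20 + 0.4·215.2/5.74 = 34.9965.
Utility at the optimum: U(26.52, 34.9965) = 38.6925.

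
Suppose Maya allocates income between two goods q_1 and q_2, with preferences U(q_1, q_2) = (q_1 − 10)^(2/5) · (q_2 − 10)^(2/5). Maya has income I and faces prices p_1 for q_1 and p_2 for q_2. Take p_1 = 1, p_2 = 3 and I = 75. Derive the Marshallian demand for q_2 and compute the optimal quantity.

This is Cobb-Douglas in (q_1−10, q_2−10): tangency gives 0.4·p_2·(q_2−10) = 0.4·p_1·(q_1−10).
After buying the subsistence bundle (10, 10), a share 0.5 of the remaining income goes to q_1: q_1* = 10 + 0.5·(I − 10p_1 − 10p_2)/p_1.
Discretionary income = 75 − 10·1 − 10·3 = 35; q_2* = 10 + 0.5·35/3 = 15.8333.

q_2* = 15.8333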